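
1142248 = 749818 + 392430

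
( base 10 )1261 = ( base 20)331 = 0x4ed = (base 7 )3451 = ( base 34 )133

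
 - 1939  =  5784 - 7723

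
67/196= 67/196 =0.34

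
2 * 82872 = 165744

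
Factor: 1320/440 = 3^1 = 3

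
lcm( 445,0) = 0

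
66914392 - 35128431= 31785961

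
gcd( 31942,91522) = 2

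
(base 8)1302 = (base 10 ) 706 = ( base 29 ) OA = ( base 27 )Q4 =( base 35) k6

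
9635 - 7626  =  2009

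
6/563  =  6/563 = 0.01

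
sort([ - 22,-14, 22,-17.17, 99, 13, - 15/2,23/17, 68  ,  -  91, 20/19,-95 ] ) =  [ - 95 , - 91,-22, - 17.17, - 14, - 15/2, 20/19,23/17, 13, 22, 68, 99 ] 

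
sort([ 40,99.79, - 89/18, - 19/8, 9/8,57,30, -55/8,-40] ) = [-40, - 55/8,-89/18, - 19/8, 9/8,30 , 40,57,99.79] 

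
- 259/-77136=259/77136=0.00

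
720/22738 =360/11369=0.03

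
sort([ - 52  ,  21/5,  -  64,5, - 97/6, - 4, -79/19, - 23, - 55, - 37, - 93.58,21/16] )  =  [ - 93.58, - 64, - 55 , - 52, - 37,  -  23, - 97/6, - 79/19 , - 4, 21/16, 21/5, 5] 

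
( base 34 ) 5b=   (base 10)181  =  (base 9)221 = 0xb5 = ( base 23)7k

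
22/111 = 22/111 = 0.20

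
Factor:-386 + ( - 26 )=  - 2^2 * 103^1 = - 412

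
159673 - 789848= - 630175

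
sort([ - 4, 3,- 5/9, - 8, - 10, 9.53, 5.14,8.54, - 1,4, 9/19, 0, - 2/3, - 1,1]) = [ - 10, - 8, - 4,  -  1 , - 1,  -  2/3, - 5/9 , 0, 9/19,1,3, 4,  5.14, 8.54 , 9.53]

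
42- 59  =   - 17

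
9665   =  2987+6678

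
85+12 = 97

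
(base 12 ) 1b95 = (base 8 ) 6541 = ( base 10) 3425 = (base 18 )aa5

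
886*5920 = 5245120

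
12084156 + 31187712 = 43271868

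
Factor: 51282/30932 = 63/38 = 2^ (-1)*3^2*7^1*19^( - 1 )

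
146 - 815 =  - 669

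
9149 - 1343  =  7806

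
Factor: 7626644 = 2^2*811^1*2351^1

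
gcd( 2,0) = 2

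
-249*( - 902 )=224598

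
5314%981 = 409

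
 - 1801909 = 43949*( - 41) 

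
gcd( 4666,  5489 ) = 1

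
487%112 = 39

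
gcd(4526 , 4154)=62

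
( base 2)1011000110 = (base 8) 1306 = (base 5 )10320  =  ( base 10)710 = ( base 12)4B2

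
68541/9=22847/3 =7615.67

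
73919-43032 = 30887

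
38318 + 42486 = 80804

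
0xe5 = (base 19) c1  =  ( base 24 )9D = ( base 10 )229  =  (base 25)94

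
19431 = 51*381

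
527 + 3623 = 4150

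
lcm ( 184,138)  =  552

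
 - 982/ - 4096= 491/2048= 0.24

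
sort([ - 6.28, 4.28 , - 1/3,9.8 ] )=[ - 6.28,- 1/3, 4.28,9.8] 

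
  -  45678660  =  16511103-62189763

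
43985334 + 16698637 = 60683971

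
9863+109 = 9972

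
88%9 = 7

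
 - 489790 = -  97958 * 5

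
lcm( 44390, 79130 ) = 1819990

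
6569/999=6569/999 = 6.58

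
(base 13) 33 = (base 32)1a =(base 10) 42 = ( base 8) 52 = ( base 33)19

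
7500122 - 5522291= 1977831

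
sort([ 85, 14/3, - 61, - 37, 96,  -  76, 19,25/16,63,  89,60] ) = [ - 76, - 61, - 37,25/16,14/3, 19,60,63,85, 89, 96]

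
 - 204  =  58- 262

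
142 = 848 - 706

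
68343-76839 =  - 8496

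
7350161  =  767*9583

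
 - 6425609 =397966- 6823575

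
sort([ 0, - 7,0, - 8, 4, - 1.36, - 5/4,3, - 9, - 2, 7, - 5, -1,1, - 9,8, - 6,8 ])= [ - 9,-9, - 8, - 7, - 6, - 5 ,-2, - 1.36,-5/4, - 1,0,0,1,3 , 4,7, 8, 8]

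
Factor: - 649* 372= - 2^2 * 3^1 * 11^1* 31^1*59^1  =  - 241428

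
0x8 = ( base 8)10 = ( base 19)8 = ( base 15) 8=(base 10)8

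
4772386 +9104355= 13876741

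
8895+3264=12159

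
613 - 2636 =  - 2023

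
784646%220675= 122621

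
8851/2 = 8851/2  =  4425.50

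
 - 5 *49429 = -247145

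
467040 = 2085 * 224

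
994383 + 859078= 1853461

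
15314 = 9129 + 6185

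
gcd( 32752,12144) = 368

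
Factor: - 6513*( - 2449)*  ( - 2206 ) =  - 35186443422 =-  2^1*3^1*13^1*31^1*79^1*167^1*1103^1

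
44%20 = 4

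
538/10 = 53 +4/5 = 53.80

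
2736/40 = 68 + 2/5= 68.40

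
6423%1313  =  1171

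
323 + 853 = 1176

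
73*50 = 3650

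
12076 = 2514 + 9562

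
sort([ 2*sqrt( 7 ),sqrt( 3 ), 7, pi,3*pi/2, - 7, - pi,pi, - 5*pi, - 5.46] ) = [ - 5*pi,  -  7, - 5.46, - pi, sqrt( 3), pi, pi, 3*pi/2,  2 * sqrt (7),7]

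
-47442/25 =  - 47442/25= - 1897.68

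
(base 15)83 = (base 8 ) 173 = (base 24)53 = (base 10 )123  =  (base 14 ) 8B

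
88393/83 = 1064 + 81/83 = 1064.98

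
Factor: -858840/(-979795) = 10104/11527 = 2^3 * 3^1 * 421^1*11527^(-1) 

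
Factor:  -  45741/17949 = -31^( - 1)*79^1 = - 79/31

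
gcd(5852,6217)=1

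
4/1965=4/1965 = 0.00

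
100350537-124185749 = - 23835212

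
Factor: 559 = 13^1*43^1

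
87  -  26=61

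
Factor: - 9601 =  - 9601^1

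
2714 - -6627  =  9341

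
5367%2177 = 1013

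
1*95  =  95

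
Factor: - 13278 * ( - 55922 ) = 742532316=   2^2*3^1 *2213^1 * 27961^1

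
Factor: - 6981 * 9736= - 67967016 = -  2^3 *3^1 * 13^1 * 179^1*1217^1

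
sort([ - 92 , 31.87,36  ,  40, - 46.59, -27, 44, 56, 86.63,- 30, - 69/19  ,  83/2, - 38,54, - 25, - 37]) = [ - 92, - 46.59, - 38, - 37, - 30,  -  27, - 25, - 69/19,31.87,36,  40, 83/2 , 44, 54, 56, 86.63]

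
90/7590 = 3/253=0.01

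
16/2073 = 16/2073= 0.01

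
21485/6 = 21485/6= 3580.83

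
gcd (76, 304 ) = 76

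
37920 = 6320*6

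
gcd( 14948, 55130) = 74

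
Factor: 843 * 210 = 2^1*3^2*5^1 *7^1*281^1 = 177030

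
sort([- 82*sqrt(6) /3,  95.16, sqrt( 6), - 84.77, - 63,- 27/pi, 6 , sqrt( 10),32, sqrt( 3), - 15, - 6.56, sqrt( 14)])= [ - 84.77 , - 82*sqrt(6)/3 , - 63,-15, - 27/pi, - 6.56, sqrt( 3), sqrt( 6 ) , sqrt( 10)  ,  sqrt( 14 ), 6,32, 95.16 ]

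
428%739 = 428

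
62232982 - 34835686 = 27397296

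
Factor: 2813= 29^1*97^1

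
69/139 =69/139=0.50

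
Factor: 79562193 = 3^1 * 17^1 *197^1* 7919^1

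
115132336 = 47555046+67577290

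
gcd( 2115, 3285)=45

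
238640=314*760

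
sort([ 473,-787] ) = [ - 787,  473] 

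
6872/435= 15 + 347/435 = 15.80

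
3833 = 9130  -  5297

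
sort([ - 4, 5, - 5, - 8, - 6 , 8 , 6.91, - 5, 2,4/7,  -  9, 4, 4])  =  [ - 9,-8, -6, - 5, - 5 , -4,4/7, 2, 4, 4,  5,6.91,8 ]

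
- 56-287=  - 343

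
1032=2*516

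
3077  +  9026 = 12103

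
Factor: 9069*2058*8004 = 149386672008 = 2^3*3^3 *7^3*  23^1  *29^1 *3023^1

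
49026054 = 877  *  55902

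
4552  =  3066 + 1486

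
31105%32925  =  31105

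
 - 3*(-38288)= 114864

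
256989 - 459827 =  - 202838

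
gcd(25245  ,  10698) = 3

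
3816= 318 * 12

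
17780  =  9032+8748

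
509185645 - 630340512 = - 121154867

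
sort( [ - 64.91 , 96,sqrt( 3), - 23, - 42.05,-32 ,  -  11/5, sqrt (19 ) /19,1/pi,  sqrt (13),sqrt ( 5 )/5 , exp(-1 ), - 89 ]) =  [ - 89, - 64.91, - 42.05 , - 32, - 23, - 11/5, sqrt( 19) /19,1/pi  ,  exp( - 1), sqrt(5) /5 , sqrt(3), sqrt( 13) , 96]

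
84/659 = 84/659= 0.13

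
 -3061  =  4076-7137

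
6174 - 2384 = 3790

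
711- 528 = 183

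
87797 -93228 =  - 5431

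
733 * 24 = 17592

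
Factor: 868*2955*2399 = 2^2*3^1*5^1*7^1*31^1*197^1*2399^1 = 6153291060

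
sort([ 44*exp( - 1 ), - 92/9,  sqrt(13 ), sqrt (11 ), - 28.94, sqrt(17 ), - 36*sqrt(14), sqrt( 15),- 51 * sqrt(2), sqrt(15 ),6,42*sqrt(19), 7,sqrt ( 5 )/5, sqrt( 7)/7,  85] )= [ - 36*sqrt( 14 ), - 51*sqrt(2), - 28.94, - 92/9 , sqrt ( 7) /7 , sqrt(5)/5,  sqrt( 11),  sqrt(13), sqrt(15) , sqrt(15), sqrt(17), 6,7,44*exp (  -  1 ), 85, 42*sqrt( 19) ]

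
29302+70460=99762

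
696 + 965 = 1661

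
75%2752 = 75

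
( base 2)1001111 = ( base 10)79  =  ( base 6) 211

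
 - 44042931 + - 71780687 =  - 115823618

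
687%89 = 64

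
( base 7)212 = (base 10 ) 107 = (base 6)255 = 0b1101011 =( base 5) 412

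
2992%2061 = 931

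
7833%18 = 3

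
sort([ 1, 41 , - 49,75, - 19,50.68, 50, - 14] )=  [ - 49,  -  19, - 14, 1,41,50, 50.68,  75]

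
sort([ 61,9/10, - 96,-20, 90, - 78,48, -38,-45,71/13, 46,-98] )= [-98, - 96,-78, - 45, - 38,-20,9/10, 71/13,46,48,  61,90 ]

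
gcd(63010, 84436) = 2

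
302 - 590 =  - 288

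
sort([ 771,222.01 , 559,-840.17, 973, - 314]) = [-840.17, - 314 , 222.01,559 , 771, 973]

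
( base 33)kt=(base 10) 689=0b1010110001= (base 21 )1BH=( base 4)22301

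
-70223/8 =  -70223/8 = - 8777.88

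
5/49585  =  1/9917 = 0.00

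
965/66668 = 965/66668 = 0.01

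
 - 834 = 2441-3275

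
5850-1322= 4528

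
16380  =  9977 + 6403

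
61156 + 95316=156472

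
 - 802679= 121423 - 924102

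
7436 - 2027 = 5409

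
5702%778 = 256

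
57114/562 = 101 + 176/281 = 101.63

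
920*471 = 433320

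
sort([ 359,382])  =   [359 , 382]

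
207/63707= 207/63707= 0.00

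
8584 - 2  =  8582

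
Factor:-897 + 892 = -5^1 = - 5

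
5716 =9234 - 3518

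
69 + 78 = 147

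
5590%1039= 395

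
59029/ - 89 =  - 664+67/89 = - 663.25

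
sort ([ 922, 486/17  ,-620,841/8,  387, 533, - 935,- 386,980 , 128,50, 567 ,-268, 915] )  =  [ - 935,-620, - 386, - 268,486/17, 50,  841/8, 128, 387 , 533, 567,  915, 922, 980]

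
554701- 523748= 30953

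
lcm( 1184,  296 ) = 1184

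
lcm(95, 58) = 5510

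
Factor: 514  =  2^1*257^1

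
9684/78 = 1614/13 = 124.15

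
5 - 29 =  - 24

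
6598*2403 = 15854994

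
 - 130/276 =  - 1 + 73/138  =  - 0.47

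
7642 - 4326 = 3316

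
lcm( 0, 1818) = 0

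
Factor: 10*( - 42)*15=-6300 =- 2^2*3^2 * 5^2 *7^1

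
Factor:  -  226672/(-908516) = 124/497 = 2^2*7^(  -  1)*31^1 * 71^(-1)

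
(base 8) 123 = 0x53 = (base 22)3h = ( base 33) 2H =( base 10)83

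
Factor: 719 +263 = 2^1*491^1 = 982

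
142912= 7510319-7367407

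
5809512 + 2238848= 8048360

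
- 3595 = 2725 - 6320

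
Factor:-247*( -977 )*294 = 2^1*3^1*7^2 * 13^1*19^1*977^1 = 70947786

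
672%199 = 75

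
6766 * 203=1373498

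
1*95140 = 95140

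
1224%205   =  199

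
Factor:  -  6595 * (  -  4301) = 5^1*11^1*17^1*23^1*1319^1 = 28365095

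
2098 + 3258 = 5356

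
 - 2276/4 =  - 569 = - 569.00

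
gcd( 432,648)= 216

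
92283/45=2050 + 11/15=2050.73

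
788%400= 388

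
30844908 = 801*38508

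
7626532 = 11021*692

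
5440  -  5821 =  - 381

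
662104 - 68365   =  593739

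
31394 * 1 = 31394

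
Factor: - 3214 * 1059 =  - 3403626 = - 2^1*3^1*353^1*1607^1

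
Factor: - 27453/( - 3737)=3^1*37^ ( - 1)*101^(-1)*9151^1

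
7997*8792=70309624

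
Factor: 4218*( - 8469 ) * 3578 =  - 127814181876=-2^2*3^3*19^1 * 37^1*941^1*1789^1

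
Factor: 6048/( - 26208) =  - 3^1*13^( - 1) = - 3/13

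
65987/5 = 13197 + 2/5 = 13197.40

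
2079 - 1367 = 712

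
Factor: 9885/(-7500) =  - 2^(-2 ) * 5^ (-3 )* 659^1 = - 659/500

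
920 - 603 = 317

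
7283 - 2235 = 5048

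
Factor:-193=-193^1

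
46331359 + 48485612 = 94816971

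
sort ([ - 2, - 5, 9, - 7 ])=[ - 7, - 5, - 2, 9] 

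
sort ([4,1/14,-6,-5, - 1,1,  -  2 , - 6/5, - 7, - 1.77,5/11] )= [ - 7, - 6,-5, - 2, - 1.77, - 6/5, - 1,1/14,  5/11, 1,4 ]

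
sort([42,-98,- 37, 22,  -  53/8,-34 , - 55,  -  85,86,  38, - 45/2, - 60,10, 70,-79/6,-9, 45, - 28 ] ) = [ - 98, - 85, - 60, - 55,-37, - 34,  -  28, - 45/2, - 79/6,  -  9, -53/8, 10, 22, 38  ,  42,45, 70, 86]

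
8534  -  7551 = 983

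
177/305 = 177/305 = 0.58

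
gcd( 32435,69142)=1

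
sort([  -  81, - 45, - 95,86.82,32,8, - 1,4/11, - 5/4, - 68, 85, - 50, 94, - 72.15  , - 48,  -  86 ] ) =[ - 95, - 86, - 81, - 72.15, - 68, - 50, - 48, - 45, - 5/4, - 1,4/11,8, 32, 85,86.82,94]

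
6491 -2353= 4138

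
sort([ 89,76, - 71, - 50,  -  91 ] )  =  [ - 91, - 71, - 50,76  ,  89] 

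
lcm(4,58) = 116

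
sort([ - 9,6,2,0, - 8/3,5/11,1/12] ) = [ - 9 , - 8/3, 0, 1/12 , 5/11,2,6] 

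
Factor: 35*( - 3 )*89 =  - 3^1 * 5^1*7^1 * 89^1 = - 9345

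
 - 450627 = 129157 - 579784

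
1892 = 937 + 955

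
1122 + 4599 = 5721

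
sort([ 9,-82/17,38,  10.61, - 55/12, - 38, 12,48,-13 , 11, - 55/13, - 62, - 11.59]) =[ - 62, - 38, - 13, - 11.59, - 82/17, - 55/12, - 55/13,  9,10.61,11,12 , 38,48] 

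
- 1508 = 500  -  2008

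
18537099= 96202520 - 77665421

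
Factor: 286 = 2^1*11^1*13^1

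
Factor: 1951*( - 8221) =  - 1951^1 * 8221^1=- 16039171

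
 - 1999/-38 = 1999/38 = 52.61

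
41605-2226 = 39379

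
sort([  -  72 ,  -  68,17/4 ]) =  [ - 72, - 68, 17/4]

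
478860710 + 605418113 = 1084278823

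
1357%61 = 15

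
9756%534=144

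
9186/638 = 14+127/319 = 14.40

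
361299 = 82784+278515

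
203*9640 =1956920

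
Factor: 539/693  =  3^( - 2 )*7^1 =7/9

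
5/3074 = 5/3074 = 0.00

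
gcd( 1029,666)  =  3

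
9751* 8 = 78008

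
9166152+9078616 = 18244768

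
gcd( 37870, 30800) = 70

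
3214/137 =23 + 63/137 = 23.46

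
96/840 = 4/35 = 0.11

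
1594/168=9 + 41/84=9.49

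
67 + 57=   124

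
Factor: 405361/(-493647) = - 36851/44877 = -  3^( - 1)*7^( - 1) * 43^1*857^1*2137^ ( - 1) 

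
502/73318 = 251/36659  =  0.01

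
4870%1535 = 265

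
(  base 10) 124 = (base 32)3S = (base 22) 5E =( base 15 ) 84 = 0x7c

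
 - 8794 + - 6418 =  - 15212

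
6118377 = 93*65789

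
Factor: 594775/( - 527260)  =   - 2^(-2)*5^1*37^1 * 41^( - 1)=- 185/164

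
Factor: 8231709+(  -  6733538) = 71^1*21101^1  =  1498171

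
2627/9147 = 2627/9147 = 0.29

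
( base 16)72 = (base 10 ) 114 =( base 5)424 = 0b1110010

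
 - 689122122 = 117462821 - 806584943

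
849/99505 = 849/99505 = 0.01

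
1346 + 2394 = 3740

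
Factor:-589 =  - 19^1*31^1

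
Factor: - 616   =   - 2^3*7^1*11^1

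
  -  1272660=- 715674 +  - 556986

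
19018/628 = 9509/314=   30.28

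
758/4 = 189 + 1/2 = 189.50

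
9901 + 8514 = 18415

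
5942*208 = 1235936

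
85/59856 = 85/59856 = 0.00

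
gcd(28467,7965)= 9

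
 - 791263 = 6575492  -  7366755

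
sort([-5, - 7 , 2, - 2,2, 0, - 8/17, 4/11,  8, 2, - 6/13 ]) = [ -7,- 5,-2, - 8/17, - 6/13, 0, 4/11,2, 2, 2, 8] 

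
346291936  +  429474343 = 775766279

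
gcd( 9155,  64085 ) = 9155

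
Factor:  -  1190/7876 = -2^( - 1)*5^1*7^1*11^( - 1)*17^1*179^(- 1) = - 595/3938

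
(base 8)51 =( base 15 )2B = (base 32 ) 19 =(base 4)221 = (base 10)41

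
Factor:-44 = - 2^2 * 11^1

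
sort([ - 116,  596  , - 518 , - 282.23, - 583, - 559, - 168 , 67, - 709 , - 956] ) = [ - 956, - 709, - 583,  -  559,-518, - 282.23 , - 168, - 116,  67,  596 ] 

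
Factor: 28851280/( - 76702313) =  - 2^4 *5^1*43^1*1597^( - 1 )*8387^1*48029^( - 1)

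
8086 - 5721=2365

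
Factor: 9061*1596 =14461356=2^2*3^1  *  7^1*13^1*17^1*19^1*41^1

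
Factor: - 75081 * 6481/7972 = -486599961/7972  =  -  2^( - 2)*3^1*29^1*863^1*1993^( - 1)*6481^1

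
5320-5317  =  3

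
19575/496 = 39 + 231/496  =  39.47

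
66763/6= 11127+1/6   =  11127.17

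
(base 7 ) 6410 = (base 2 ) 100011010101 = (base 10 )2261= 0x8D5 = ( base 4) 203111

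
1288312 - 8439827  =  -7151515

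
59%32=27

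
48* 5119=245712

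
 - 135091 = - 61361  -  73730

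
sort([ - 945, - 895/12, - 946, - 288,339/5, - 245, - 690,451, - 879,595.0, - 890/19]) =[ - 946, - 945, - 879, - 690, - 288,-245, -895/12,-890/19,339/5,451,595.0]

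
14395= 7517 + 6878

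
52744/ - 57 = - 2776/3 =- 925.33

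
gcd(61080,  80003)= 1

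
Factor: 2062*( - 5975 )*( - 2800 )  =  2^5 * 5^4*7^1*239^1*1031^1 =34497260000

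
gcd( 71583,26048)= 1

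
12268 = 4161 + 8107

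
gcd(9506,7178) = 194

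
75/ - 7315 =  - 1 + 1448/1463 = - 0.01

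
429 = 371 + 58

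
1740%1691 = 49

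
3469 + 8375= 11844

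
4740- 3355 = 1385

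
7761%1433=596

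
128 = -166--294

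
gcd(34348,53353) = 1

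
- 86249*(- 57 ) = 4916193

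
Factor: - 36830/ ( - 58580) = 127/202 = 2^( - 1)*101^( - 1)*127^1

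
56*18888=1057728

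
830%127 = 68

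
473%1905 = 473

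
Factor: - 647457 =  - 3^1 *107^1*2017^1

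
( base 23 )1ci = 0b1100110111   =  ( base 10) 823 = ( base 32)pn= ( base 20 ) 213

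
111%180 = 111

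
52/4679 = 52/4679 = 0.01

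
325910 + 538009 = 863919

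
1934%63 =44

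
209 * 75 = 15675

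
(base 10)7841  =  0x1ea1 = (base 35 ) 6E1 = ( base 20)JC1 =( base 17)1A24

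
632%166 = 134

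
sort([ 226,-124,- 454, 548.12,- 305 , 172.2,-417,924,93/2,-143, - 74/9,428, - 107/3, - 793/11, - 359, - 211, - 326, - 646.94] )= [ - 646.94,-454, - 417, - 359, - 326, - 305,  -  211, - 143, - 124, - 793/11, - 107/3, - 74/9, 93/2,172.2, 226,428,  548.12,924 ]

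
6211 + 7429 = 13640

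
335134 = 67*5002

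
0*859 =0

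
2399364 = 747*3212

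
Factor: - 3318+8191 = 4873 =11^1*443^1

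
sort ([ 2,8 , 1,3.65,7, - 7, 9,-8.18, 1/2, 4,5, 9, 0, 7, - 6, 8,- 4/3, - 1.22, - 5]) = [ - 8.18 ,-7,-6,-5,-4/3, - 1.22,0, 1/2, 1,2, 3.65, 4, 5, 7,7,8, 8, 9,9] 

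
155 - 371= - 216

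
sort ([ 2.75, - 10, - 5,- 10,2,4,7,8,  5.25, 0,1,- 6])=[-10, - 10, - 6, - 5, 0, 1 , 2, 2.75,4,  5.25,7,  8] 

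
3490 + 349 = 3839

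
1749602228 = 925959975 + 823642253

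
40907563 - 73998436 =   -  33090873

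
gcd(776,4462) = 194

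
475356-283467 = 191889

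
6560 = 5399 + 1161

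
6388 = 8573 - 2185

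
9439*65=613535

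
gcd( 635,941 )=1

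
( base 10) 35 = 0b100011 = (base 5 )120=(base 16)23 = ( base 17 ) 21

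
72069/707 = 101 + 662/707 = 101.94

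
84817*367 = 31127839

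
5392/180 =1348/45  =  29.96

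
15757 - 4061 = 11696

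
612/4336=153/1084 = 0.14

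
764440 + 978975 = 1743415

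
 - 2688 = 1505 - 4193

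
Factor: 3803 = 3803^1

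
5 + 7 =12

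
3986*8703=34690158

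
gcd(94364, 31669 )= 1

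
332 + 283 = 615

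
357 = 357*1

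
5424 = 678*8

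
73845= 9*8205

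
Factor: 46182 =2^1*3^1*43^1 *179^1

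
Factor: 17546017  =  71^1*421^1*587^1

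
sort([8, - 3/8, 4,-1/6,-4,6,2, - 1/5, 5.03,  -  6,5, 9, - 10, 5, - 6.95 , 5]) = [ - 10 , - 6.95  , - 6,- 4,- 3/8, - 1/5, - 1/6, 2, 4  ,  5,5, 5, 5.03,  6,8, 9] 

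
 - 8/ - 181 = 8/181 = 0.04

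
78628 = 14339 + 64289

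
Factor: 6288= 2^4*  3^1*131^1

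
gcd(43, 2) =1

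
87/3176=87/3176 = 0.03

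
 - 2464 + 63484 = 61020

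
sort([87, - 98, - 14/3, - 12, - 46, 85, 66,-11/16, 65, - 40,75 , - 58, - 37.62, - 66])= [ - 98, - 66, - 58, - 46, - 40,-37.62 ,  -  12, - 14/3,  -  11/16, 65,  66 , 75, 85, 87]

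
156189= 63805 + 92384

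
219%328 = 219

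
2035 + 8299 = 10334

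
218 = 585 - 367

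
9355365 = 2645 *3537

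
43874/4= 10968  +  1/2 = 10968.50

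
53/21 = 2+11/21 = 2.52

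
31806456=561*56696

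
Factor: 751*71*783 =41750343 = 3^3*29^1*71^1*751^1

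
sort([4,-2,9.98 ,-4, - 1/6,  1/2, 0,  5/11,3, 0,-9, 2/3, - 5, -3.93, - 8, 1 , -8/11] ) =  [-9, - 8, - 5, - 4, - 3.93, - 2,  -  8/11, -1/6,0,0, 5/11,1/2, 2/3, 1 , 3, 4, 9.98]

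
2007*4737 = 9507159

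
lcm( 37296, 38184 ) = 1603728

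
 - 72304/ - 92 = 785 + 21/23 = 785.91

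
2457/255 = 819/85 = 9.64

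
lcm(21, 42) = 42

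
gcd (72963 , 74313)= 9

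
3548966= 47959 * 74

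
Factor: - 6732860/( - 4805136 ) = 2^( - 2 )*3^(  -  3) * 5^1 * 7^( - 2) * 227^(  -  1)* 336643^1 =1683215/1201284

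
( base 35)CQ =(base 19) 149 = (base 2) 110111110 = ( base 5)3241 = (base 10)446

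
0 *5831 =0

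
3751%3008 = 743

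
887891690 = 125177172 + 762714518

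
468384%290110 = 178274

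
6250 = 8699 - 2449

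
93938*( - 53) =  - 4978714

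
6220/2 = 3110 = 3110.00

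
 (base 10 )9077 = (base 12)5305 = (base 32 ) 8RL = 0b10001101110101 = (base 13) 4193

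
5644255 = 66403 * 85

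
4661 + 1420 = 6081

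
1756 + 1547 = 3303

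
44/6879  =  44/6879 =0.01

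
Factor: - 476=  - 2^2*7^1*17^1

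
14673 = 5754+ 8919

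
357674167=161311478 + 196362689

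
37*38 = 1406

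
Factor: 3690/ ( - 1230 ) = - 3^1 = - 3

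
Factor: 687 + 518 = 5^1 * 241^1 = 1205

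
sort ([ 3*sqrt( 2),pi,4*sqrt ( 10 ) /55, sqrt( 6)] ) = [ 4*sqrt(10)/55,sqrt( 6), pi,3* sqrt ( 2 ) ] 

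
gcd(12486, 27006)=6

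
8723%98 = 1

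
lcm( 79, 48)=3792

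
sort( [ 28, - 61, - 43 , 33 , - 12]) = [ - 61,  -  43,- 12, 28,  33 ] 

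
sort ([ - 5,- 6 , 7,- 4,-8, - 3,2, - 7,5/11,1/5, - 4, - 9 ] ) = [ - 9,- 8, - 7,- 6,  -  5 , - 4,-4, -3 , 1/5,5/11, 2,7 ]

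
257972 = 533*484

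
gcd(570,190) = 190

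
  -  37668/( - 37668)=1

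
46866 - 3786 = 43080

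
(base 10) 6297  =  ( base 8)14231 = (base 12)3789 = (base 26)985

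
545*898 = 489410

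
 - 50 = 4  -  54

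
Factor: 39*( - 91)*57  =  -3^2* 7^1*13^2*19^1  =  - 202293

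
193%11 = 6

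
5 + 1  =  6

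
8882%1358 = 734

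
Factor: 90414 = 2^1*3^2*5023^1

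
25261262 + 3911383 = 29172645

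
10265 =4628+5637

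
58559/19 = 58559/19 = 3082.05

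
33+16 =49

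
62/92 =31/46 = 0.67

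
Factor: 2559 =3^1*853^1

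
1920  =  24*80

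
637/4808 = 637/4808  =  0.13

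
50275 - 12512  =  37763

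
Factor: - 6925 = - 5^2 * 277^1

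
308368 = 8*38546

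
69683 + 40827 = 110510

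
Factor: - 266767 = - 266767^1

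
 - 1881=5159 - 7040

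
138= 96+42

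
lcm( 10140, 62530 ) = 375180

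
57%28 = 1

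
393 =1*393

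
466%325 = 141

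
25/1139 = 25/1139=0.02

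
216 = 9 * 24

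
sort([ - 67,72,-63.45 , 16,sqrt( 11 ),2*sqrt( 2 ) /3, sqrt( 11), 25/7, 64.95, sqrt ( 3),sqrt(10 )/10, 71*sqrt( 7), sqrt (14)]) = [-67,  -  63.45, sqrt( 10)/10, 2*sqrt(2 )/3, sqrt ( 3), sqrt( 11 ), sqrt(11), 25/7, sqrt (14) , 16, 64.95,72 , 71*sqrt( 7) ]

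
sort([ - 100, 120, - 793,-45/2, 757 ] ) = [-793, - 100,- 45/2, 120, 757]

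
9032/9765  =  9032/9765  =  0.92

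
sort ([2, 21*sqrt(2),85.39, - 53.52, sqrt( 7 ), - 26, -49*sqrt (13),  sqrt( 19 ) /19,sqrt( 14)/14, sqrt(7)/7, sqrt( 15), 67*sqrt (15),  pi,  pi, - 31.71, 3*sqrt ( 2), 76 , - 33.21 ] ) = [ - 49 * sqrt(13) , - 53.52, - 33.21 , - 31.71,-26 , sqrt( 19) /19 , sqrt( 14 )/14,sqrt( 7)/7,2,sqrt( 7), pi,  pi,sqrt( 15 ),3*sqrt(2 ), 21*sqrt(2 ),  76,85.39,67*sqrt( 15 ) ]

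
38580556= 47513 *812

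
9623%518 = 299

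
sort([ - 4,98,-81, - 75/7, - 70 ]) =[-81,-70, -75/7,- 4, 98 ]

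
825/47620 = 165/9524 = 0.02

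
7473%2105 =1158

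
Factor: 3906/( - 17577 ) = -2^1*3^ ( - 2) = - 2/9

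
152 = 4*38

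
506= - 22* (-23)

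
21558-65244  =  -43686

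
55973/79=708 + 41/79=708.52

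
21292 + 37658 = 58950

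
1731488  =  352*4919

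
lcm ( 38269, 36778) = 2831906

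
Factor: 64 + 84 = 2^2*37^1 = 148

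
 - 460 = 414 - 874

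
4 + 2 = 6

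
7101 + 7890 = 14991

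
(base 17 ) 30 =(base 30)1L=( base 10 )51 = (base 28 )1n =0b110011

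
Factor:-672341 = - 672341^1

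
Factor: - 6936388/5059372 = - 1734097/1264843 = -373^(-1 )*3391^(-1 )*1734097^1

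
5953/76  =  78 +25/76=78.33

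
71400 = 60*1190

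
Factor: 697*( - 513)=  - 3^3*17^1*19^1*41^1 = - 357561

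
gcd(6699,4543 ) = 77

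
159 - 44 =115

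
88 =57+31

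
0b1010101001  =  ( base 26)105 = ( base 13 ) 405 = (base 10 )681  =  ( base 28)o9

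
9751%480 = 151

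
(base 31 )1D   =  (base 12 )38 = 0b101100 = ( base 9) 48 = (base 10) 44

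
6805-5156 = 1649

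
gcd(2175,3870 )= 15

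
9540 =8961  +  579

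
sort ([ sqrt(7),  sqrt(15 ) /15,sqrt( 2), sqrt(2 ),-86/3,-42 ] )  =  [-42, - 86/3, sqrt(15)/15, sqrt( 2 ), sqrt(2),  sqrt( 7 )]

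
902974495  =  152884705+750089790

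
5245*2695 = 14135275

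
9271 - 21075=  - 11804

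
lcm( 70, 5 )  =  70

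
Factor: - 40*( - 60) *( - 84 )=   -  201600 = - 2^7*3^2 * 5^2*7^1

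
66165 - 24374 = 41791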